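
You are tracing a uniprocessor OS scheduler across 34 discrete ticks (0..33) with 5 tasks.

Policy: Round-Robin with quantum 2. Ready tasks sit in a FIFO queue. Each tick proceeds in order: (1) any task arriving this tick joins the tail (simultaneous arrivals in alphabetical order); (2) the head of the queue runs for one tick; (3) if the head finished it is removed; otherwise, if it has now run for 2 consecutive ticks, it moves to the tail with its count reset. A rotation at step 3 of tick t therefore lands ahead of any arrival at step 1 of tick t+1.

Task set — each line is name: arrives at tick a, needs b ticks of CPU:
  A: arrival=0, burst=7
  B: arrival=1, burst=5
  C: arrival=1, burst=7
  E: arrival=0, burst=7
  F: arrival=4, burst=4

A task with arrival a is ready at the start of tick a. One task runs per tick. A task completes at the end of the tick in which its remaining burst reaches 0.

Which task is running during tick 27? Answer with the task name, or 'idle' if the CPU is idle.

t=0: queue=[A,E] q_used=0 → run A
t=1: queue=[A,E,B,C] q_used=1 → run A
t=2: queue=[E,B,C,A] q_used=0 → run E
t=3: queue=[E,B,C,A] q_used=1 → run E
t=4: queue=[B,C,A,E,F] q_used=0 → run B
t=5: queue=[B,C,A,E,F] q_used=1 → run B
t=6: queue=[C,A,E,F,B] q_used=0 → run C
t=7: queue=[C,A,E,F,B] q_used=1 → run C
t=8: queue=[A,E,F,B,C] q_used=0 → run A
t=9: queue=[A,E,F,B,C] q_used=1 → run A
t=10: queue=[E,F,B,C,A] q_used=0 → run E
t=11: queue=[E,F,B,C,A] q_used=1 → run E
t=12: queue=[F,B,C,A,E] q_used=0 → run F
t=13: queue=[F,B,C,A,E] q_used=1 → run F
t=14: queue=[B,C,A,E,F] q_used=0 → run B
t=15: queue=[B,C,A,E,F] q_used=1 → run B
t=16: queue=[C,A,E,F,B] q_used=0 → run C
t=17: queue=[C,A,E,F,B] q_used=1 → run C
t=18: queue=[A,E,F,B,C] q_used=0 → run A
t=19: queue=[A,E,F,B,C] q_used=1 → run A
t=20: queue=[E,F,B,C,A] q_used=0 → run E
t=21: queue=[E,F,B,C,A] q_used=1 → run E
t=22: queue=[F,B,C,A,E] q_used=0 → run F
t=23: queue=[F,B,C,A,E] q_used=1 → run F
t=24: queue=[B,C,A,E] q_used=0 → run B
t=25: queue=[C,A,E] q_used=0 → run C
t=26: queue=[C,A,E] q_used=1 → run C
t=27: queue=[A,E,C] q_used=0 → run A
t=28: queue=[E,C] q_used=0 → run E
t=29: queue=[C] q_used=0 → run C
t=30: (idle)
t=31: (idle)
t=32: (idle)
t=33: (idle)

running at tick 27 = A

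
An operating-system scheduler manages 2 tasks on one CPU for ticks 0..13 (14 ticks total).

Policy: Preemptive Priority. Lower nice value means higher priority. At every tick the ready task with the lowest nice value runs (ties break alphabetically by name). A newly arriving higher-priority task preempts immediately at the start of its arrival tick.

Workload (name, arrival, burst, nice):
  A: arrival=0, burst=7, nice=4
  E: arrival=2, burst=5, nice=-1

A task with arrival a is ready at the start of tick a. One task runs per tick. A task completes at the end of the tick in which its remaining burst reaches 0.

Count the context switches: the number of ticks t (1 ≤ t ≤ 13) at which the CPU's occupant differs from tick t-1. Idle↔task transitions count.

context switches = 3

t=0: ready={A} → run A
t=1: ready={A} → run A
t=2: ready={A,E} → run E
t=3: ready={A,E} → run E
t=4: ready={A,E} → run E
t=5: ready={A,E} → run E
t=6: ready={A,E} → run E
t=7: ready={A} → run A
t=8: ready={A} → run A
t=9: ready={A} → run A
t=10: ready={A} → run A
t=11: ready={A} → run A
t=12: (idle)
t=13: (idle)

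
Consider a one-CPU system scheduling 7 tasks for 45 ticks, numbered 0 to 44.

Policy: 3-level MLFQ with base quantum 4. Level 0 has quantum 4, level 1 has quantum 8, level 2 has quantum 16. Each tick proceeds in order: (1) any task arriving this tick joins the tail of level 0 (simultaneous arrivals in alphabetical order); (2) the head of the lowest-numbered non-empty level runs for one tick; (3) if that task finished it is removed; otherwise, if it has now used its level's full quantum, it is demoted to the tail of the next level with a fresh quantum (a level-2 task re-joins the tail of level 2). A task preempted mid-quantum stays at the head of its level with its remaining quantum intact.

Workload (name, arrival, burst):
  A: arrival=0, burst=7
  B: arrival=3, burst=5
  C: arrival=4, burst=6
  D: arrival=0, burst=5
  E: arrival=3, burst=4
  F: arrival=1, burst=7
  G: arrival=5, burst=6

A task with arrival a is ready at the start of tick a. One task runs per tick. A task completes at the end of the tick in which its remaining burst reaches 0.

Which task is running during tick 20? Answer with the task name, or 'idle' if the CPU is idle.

running at tick 20 = C

t=0: L0/L1/L2 = AD/-/- → run A
t=1: L0/L1/L2 = ADF/-/- → run A
t=2: L0/L1/L2 = ADF/-/- → run A
t=3: L0/L1/L2 = ADFBE/-/- → run A
t=4: L0/L1/L2 = DFBEC/A/- → run D
t=5: L0/L1/L2 = DFBECG/A/- → run D
t=6: L0/L1/L2 = DFBECG/A/- → run D
t=7: L0/L1/L2 = DFBECG/A/- → run D
t=8: L0/L1/L2 = FBECG/AD/- → run F
t=9: L0/L1/L2 = FBECG/AD/- → run F
t=10: L0/L1/L2 = FBECG/AD/- → run F
t=11: L0/L1/L2 = FBECG/AD/- → run F
t=12: L0/L1/L2 = BECG/ADF/- → run B
t=13: L0/L1/L2 = BECG/ADF/- → run B
t=14: L0/L1/L2 = BECG/ADF/- → run B
t=15: L0/L1/L2 = BECG/ADF/- → run B
t=16: L0/L1/L2 = ECG/ADFB/- → run E
t=17: L0/L1/L2 = ECG/ADFB/- → run E
t=18: L0/L1/L2 = ECG/ADFB/- → run E
t=19: L0/L1/L2 = ECG/ADFB/- → run E
t=20: L0/L1/L2 = CG/ADFB/- → run C
t=21: L0/L1/L2 = CG/ADFB/- → run C
t=22: L0/L1/L2 = CG/ADFB/- → run C
t=23: L0/L1/L2 = CG/ADFB/- → run C
t=24: L0/L1/L2 = G/ADFBC/- → run G
t=25: L0/L1/L2 = G/ADFBC/- → run G
t=26: L0/L1/L2 = G/ADFBC/- → run G
t=27: L0/L1/L2 = G/ADFBC/- → run G
t=28: L0/L1/L2 = -/ADFBCG/- → run A
t=29: L0/L1/L2 = -/ADFBCG/- → run A
t=30: L0/L1/L2 = -/ADFBCG/- → run A
t=31: L0/L1/L2 = -/DFBCG/- → run D
t=32: L0/L1/L2 = -/FBCG/- → run F
t=33: L0/L1/L2 = -/FBCG/- → run F
t=34: L0/L1/L2 = -/FBCG/- → run F
t=35: L0/L1/L2 = -/BCG/- → run B
t=36: L0/L1/L2 = -/CG/- → run C
t=37: L0/L1/L2 = -/CG/- → run C
t=38: L0/L1/L2 = -/G/- → run G
t=39: L0/L1/L2 = -/G/- → run G
t=40: (idle)
t=41: (idle)
t=42: (idle)
t=43: (idle)
t=44: (idle)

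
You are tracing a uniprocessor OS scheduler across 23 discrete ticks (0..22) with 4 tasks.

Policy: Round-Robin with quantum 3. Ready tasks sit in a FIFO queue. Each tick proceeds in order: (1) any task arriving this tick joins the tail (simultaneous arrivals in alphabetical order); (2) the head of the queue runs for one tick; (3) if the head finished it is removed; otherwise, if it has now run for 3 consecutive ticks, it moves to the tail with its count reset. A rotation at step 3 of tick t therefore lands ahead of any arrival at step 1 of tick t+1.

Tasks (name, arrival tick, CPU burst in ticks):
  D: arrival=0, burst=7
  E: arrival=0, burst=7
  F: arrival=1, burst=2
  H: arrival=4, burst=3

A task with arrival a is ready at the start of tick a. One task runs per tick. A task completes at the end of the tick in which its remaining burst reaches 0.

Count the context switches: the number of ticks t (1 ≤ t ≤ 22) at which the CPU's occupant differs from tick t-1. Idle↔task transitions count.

context switches = 8

t=0: queue=[D,E] q_used=0 → run D
t=1: queue=[D,E,F] q_used=1 → run D
t=2: queue=[D,E,F] q_used=2 → run D
t=3: queue=[E,F,D] q_used=0 → run E
t=4: queue=[E,F,D,H] q_used=1 → run E
t=5: queue=[E,F,D,H] q_used=2 → run E
t=6: queue=[F,D,H,E] q_used=0 → run F
t=7: queue=[F,D,H,E] q_used=1 → run F
t=8: queue=[D,H,E] q_used=0 → run D
t=9: queue=[D,H,E] q_used=1 → run D
t=10: queue=[D,H,E] q_used=2 → run D
t=11: queue=[H,E,D] q_used=0 → run H
t=12: queue=[H,E,D] q_used=1 → run H
t=13: queue=[H,E,D] q_used=2 → run H
t=14: queue=[E,D] q_used=0 → run E
t=15: queue=[E,D] q_used=1 → run E
t=16: queue=[E,D] q_used=2 → run E
t=17: queue=[D,E] q_used=0 → run D
t=18: queue=[E] q_used=0 → run E
t=19: (idle)
t=20: (idle)
t=21: (idle)
t=22: (idle)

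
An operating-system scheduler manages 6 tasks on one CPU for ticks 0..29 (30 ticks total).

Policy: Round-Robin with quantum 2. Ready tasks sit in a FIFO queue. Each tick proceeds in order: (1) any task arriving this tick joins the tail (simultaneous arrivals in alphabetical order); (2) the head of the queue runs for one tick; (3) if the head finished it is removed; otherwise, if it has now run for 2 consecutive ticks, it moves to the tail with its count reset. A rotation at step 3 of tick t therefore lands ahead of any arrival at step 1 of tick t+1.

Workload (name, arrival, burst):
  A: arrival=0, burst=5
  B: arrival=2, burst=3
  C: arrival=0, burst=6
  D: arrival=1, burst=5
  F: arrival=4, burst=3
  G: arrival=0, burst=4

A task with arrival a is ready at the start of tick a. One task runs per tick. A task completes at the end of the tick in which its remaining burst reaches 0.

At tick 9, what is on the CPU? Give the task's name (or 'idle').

t=0: queue=[A,C,G] q_used=0 → run A
t=1: queue=[A,C,G,D] q_used=1 → run A
t=2: queue=[C,G,D,A,B] q_used=0 → run C
t=3: queue=[C,G,D,A,B] q_used=1 → run C
t=4: queue=[G,D,A,B,C,F] q_used=0 → run G
t=5: queue=[G,D,A,B,C,F] q_used=1 → run G
t=6: queue=[D,A,B,C,F,G] q_used=0 → run D
t=7: queue=[D,A,B,C,F,G] q_used=1 → run D
t=8: queue=[A,B,C,F,G,D] q_used=0 → run A
t=9: queue=[A,B,C,F,G,D] q_used=1 → run A
t=10: queue=[B,C,F,G,D,A] q_used=0 → run B
t=11: queue=[B,C,F,G,D,A] q_used=1 → run B
t=12: queue=[C,F,G,D,A,B] q_used=0 → run C
t=13: queue=[C,F,G,D,A,B] q_used=1 → run C
t=14: queue=[F,G,D,A,B,C] q_used=0 → run F
t=15: queue=[F,G,D,A,B,C] q_used=1 → run F
t=16: queue=[G,D,A,B,C,F] q_used=0 → run G
t=17: queue=[G,D,A,B,C,F] q_used=1 → run G
t=18: queue=[D,A,B,C,F] q_used=0 → run D
t=19: queue=[D,A,B,C,F] q_used=1 → run D
t=20: queue=[A,B,C,F,D] q_used=0 → run A
t=21: queue=[B,C,F,D] q_used=0 → run B
t=22: queue=[C,F,D] q_used=0 → run C
t=23: queue=[C,F,D] q_used=1 → run C
t=24: queue=[F,D] q_used=0 → run F
t=25: queue=[D] q_used=0 → run D
t=26: (idle)
t=27: (idle)
t=28: (idle)
t=29: (idle)

running at tick 9 = A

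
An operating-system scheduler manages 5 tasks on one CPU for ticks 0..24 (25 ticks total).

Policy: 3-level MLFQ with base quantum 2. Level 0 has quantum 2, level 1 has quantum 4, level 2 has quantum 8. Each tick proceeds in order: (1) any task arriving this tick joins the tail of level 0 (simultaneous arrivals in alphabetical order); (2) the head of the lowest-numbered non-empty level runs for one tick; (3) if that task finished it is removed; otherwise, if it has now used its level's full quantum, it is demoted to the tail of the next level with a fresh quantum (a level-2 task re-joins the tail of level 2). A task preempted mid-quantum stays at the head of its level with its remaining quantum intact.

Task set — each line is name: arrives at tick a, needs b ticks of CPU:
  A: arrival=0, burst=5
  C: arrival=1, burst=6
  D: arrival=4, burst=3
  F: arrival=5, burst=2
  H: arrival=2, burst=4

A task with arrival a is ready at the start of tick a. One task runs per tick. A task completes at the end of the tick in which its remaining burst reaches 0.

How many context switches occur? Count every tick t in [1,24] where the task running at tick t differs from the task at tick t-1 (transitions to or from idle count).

context switches = 9

t=0: L0/L1/L2 = A/-/- → run A
t=1: L0/L1/L2 = AC/-/- → run A
t=2: L0/L1/L2 = CH/A/- → run C
t=3: L0/L1/L2 = CH/A/- → run C
t=4: L0/L1/L2 = HD/AC/- → run H
t=5: L0/L1/L2 = HDF/AC/- → run H
t=6: L0/L1/L2 = DF/ACH/- → run D
t=7: L0/L1/L2 = DF/ACH/- → run D
t=8: L0/L1/L2 = F/ACHD/- → run F
t=9: L0/L1/L2 = F/ACHD/- → run F
t=10: L0/L1/L2 = -/ACHD/- → run A
t=11: L0/L1/L2 = -/ACHD/- → run A
t=12: L0/L1/L2 = -/ACHD/- → run A
t=13: L0/L1/L2 = -/CHD/- → run C
t=14: L0/L1/L2 = -/CHD/- → run C
t=15: L0/L1/L2 = -/CHD/- → run C
t=16: L0/L1/L2 = -/CHD/- → run C
t=17: L0/L1/L2 = -/HD/- → run H
t=18: L0/L1/L2 = -/HD/- → run H
t=19: L0/L1/L2 = -/D/- → run D
t=20: (idle)
t=21: (idle)
t=22: (idle)
t=23: (idle)
t=24: (idle)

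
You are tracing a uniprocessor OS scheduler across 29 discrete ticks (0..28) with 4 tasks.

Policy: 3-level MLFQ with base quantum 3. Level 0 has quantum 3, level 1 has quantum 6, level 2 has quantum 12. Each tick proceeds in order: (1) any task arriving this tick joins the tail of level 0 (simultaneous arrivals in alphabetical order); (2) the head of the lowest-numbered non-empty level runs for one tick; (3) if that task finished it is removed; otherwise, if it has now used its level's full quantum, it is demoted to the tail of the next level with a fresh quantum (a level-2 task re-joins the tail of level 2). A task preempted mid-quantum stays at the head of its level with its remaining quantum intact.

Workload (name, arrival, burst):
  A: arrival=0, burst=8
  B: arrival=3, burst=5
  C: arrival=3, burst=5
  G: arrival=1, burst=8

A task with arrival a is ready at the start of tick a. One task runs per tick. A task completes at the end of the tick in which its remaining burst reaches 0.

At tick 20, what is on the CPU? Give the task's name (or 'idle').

running at tick 20 = G

t=0: L0/L1/L2 = A/-/- → run A
t=1: L0/L1/L2 = AG/-/- → run A
t=2: L0/L1/L2 = AG/-/- → run A
t=3: L0/L1/L2 = GBC/A/- → run G
t=4: L0/L1/L2 = GBC/A/- → run G
t=5: L0/L1/L2 = GBC/A/- → run G
t=6: L0/L1/L2 = BC/AG/- → run B
t=7: L0/L1/L2 = BC/AG/- → run B
t=8: L0/L1/L2 = BC/AG/- → run B
t=9: L0/L1/L2 = C/AGB/- → run C
t=10: L0/L1/L2 = C/AGB/- → run C
t=11: L0/L1/L2 = C/AGB/- → run C
t=12: L0/L1/L2 = -/AGBC/- → run A
t=13: L0/L1/L2 = -/AGBC/- → run A
t=14: L0/L1/L2 = -/AGBC/- → run A
t=15: L0/L1/L2 = -/AGBC/- → run A
t=16: L0/L1/L2 = -/AGBC/- → run A
t=17: L0/L1/L2 = -/GBC/- → run G
t=18: L0/L1/L2 = -/GBC/- → run G
t=19: L0/L1/L2 = -/GBC/- → run G
t=20: L0/L1/L2 = -/GBC/- → run G
t=21: L0/L1/L2 = -/GBC/- → run G
t=22: L0/L1/L2 = -/BC/- → run B
t=23: L0/L1/L2 = -/BC/- → run B
t=24: L0/L1/L2 = -/C/- → run C
t=25: L0/L1/L2 = -/C/- → run C
t=26: (idle)
t=27: (idle)
t=28: (idle)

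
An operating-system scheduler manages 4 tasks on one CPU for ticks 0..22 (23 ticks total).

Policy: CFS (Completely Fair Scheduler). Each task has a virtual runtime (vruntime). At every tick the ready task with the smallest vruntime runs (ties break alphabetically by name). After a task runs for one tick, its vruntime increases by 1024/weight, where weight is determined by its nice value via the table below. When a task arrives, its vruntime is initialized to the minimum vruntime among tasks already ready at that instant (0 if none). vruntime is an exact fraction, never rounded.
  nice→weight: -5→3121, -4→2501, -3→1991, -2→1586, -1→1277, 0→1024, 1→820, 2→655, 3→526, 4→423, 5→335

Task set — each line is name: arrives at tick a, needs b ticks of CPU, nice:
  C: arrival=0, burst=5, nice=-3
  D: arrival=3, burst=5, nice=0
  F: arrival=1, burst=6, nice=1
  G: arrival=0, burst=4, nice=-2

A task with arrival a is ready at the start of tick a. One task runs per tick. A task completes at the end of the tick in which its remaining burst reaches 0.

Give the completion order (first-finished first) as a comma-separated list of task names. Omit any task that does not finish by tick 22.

t=0: vr[C=0 G=0] → run C
t=1: vr[C=1024/1991 F=0 G=0] → run F
t=2: vr[C=1024/1991 F=256/205 G=0] → run G
t=3: vr[C=1024/1991 D=1024/1991 F=256/205 G=512/793] → run C
t=4: vr[C=2048/1991 D=1024/1991 F=256/205 G=512/793] → run D
t=5: vr[C=2048/1991 D=3015/1991 F=256/205 G=512/793] → run G
t=6: vr[C=2048/1991 D=3015/1991 F=256/205 G=1024/793] → run C
t=7: vr[C=3072/1991 D=3015/1991 F=256/205 G=1024/793] → run F
t=8: vr[C=3072/1991 D=3015/1991 F=512/205 G=1024/793] → run G
t=9: vr[C=3072/1991 D=3015/1991 F=512/205 G=1536/793] → run D
t=10: vr[C=3072/1991 D=5006/1991 F=512/205 G=1536/793] → run C
t=11: vr[C=4096/1991 D=5006/1991 F=512/205 G=1536/793] → run G
t=12: vr[C=4096/1991 D=5006/1991 F=512/205] → run C
t=13: vr[D=5006/1991 F=512/205] → run F
t=14: vr[D=5006/1991 F=768/205] → run D
t=15: vr[D=6997/1991 F=768/205] → run D
t=16: vr[D=8988/1991 F=768/205] → run F
t=17: vr[D=8988/1991 F=1024/205] → run D
t=18: vr[F=1024/205] → run F
t=19: vr[F=256/41] → run F
t=20: (idle)
t=21: (idle)
t=22: (idle)

completion order = G, C, D, F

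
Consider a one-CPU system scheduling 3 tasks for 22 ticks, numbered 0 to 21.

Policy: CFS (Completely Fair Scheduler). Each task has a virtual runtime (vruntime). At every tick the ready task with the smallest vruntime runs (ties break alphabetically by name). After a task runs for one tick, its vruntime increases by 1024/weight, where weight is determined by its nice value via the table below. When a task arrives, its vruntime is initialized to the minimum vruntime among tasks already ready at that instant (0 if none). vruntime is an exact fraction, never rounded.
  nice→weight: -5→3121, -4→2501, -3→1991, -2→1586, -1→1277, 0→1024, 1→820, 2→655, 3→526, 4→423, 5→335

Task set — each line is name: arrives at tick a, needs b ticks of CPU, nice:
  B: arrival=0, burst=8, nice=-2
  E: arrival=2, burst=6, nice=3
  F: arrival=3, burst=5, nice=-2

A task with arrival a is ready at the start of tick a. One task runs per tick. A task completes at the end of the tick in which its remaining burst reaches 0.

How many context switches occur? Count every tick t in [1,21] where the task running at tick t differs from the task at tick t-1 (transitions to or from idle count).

t=0: vr[B=0] → run B
t=1: vr[B=512/793] → run B
t=2: vr[B=1024/793 E=1024/793] → run B
t=3: vr[B=1536/793 E=1024/793 F=1024/793] → run E
t=4: vr[B=1536/793 E=675328/208559 F=1024/793] → run F
t=5: vr[B=1536/793 E=675328/208559 F=1536/793] → run B
t=6: vr[B=2048/793 E=675328/208559 F=1536/793] → run F
t=7: vr[B=2048/793 E=675328/208559 F=2048/793] → run B
t=8: vr[B=2560/793 E=675328/208559 F=2048/793] → run F
t=9: vr[B=2560/793 E=675328/208559 F=2560/793] → run B
t=10: vr[B=3072/793 E=675328/208559 F=2560/793] → run F
t=11: vr[B=3072/793 E=675328/208559 F=3072/793] → run E
t=12: vr[B=3072/793 E=1081344/208559 F=3072/793] → run B
t=13: vr[B=3584/793 E=1081344/208559 F=3072/793] → run F
t=14: vr[B=3584/793 E=1081344/208559] → run B
t=15: vr[E=1081344/208559] → run E
t=16: vr[E=1487360/208559] → run E
t=17: vr[E=1893376/208559] → run E
t=18: vr[E=2299392/208559] → run E
t=19: (idle)
t=20: (idle)
t=21: (idle)

context switches = 14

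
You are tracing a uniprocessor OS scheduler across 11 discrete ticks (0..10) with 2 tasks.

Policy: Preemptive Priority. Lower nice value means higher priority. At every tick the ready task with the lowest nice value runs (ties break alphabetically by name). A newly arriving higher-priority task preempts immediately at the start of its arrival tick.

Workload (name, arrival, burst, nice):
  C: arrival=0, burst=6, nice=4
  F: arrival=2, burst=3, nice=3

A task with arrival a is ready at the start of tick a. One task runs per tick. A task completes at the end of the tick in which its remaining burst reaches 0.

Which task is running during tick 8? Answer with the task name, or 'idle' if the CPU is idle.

t=0: ready={C} → run C
t=1: ready={C} → run C
t=2: ready={C,F} → run F
t=3: ready={C,F} → run F
t=4: ready={C,F} → run F
t=5: ready={C} → run C
t=6: ready={C} → run C
t=7: ready={C} → run C
t=8: ready={C} → run C
t=9: (idle)
t=10: (idle)

running at tick 8 = C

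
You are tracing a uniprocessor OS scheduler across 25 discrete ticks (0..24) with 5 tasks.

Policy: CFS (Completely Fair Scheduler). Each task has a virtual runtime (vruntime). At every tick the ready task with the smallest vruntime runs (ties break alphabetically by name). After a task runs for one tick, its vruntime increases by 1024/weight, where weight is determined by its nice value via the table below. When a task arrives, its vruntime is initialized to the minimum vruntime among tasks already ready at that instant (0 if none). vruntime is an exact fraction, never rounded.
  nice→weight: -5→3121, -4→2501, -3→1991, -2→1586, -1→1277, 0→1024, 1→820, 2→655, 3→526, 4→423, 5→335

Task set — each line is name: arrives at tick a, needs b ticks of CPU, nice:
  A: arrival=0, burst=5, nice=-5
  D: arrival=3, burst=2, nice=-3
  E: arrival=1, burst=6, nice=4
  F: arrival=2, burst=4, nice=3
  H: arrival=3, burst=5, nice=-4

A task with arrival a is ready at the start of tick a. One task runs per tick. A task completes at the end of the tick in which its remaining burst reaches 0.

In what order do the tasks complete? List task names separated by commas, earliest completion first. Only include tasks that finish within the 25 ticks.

t=0: vr[A=0] → run A
t=1: vr[A=1024/3121 E=1024/3121] → run A
t=2: vr[A=2048/3121 E=1024/3121 F=1024/3121] → run E
t=3: vr[A=2048/3121 D=1024/3121 E=3629056/1320183 F=1024/3121 H=1024/3121] → run D
t=4: vr[A=2048/3121 D=5234688/6213911 E=3629056/1320183 F=1024/3121 H=1024/3121] → run F
t=5: vr[A=2048/3121 D=5234688/6213911 E=3629056/1320183 F=1867264/820823 H=1024/3121] → run H
t=6: vr[A=2048/3121 D=5234688/6213911 E=3629056/1320183 F=1867264/820823 H=5756928/7805621] → run A
t=7: vr[A=3072/3121 D=5234688/6213911 E=3629056/1320183 F=1867264/820823 H=5756928/7805621] → run H
t=8: vr[A=3072/3121 D=5234688/6213911 E=3629056/1320183 F=1867264/820823 H=8952832/7805621] → run D
t=9: vr[A=3072/3121 E=3629056/1320183 F=1867264/820823 H=8952832/7805621] → run A
t=10: vr[A=4096/3121 E=3629056/1320183 F=1867264/820823 H=8952832/7805621] → run H
t=11: vr[A=4096/3121 E=3629056/1320183 F=1867264/820823 H=12148736/7805621] → run A
t=12: vr[E=3629056/1320183 F=1867264/820823 H=12148736/7805621] → run H
t=13: vr[E=3629056/1320183 F=1867264/820823 H=15344640/7805621] → run H
t=14: vr[E=3629056/1320183 F=1867264/820823] → run F
t=15: vr[E=3629056/1320183 F=3465216/820823] → run E
t=16: vr[E=6824960/1320183 F=3465216/820823] → run F
t=17: vr[E=6824960/1320183 F=5063168/820823] → run E
t=18: vr[E=3340288/440061 F=5063168/820823] → run F
t=19: vr[E=3340288/440061] → run E
t=20: vr[E=13216768/1320183] → run E
t=21: vr[E=16412672/1320183] → run E
t=22: (idle)
t=23: (idle)
t=24: (idle)

completion order = D, A, H, F, E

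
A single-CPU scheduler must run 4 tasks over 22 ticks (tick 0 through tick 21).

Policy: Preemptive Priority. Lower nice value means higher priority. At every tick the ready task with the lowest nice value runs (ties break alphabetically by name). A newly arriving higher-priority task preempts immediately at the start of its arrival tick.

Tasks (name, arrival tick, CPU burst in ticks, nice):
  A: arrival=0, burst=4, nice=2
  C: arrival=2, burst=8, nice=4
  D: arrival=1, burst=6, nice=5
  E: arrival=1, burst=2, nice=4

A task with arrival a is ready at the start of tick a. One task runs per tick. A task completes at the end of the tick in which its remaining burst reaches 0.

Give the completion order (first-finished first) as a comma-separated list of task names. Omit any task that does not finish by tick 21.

t=0: ready={A} → run A
t=1: ready={A,D,E} → run A
t=2: ready={A,C,D,E} → run A
t=3: ready={A,C,D,E} → run A
t=4: ready={C,D,E} → run C
t=5: ready={C,D,E} → run C
t=6: ready={C,D,E} → run C
t=7: ready={C,D,E} → run C
t=8: ready={C,D,E} → run C
t=9: ready={C,D,E} → run C
t=10: ready={C,D,E} → run C
t=11: ready={C,D,E} → run C
t=12: ready={D,E} → run E
t=13: ready={D,E} → run E
t=14: ready={D} → run D
t=15: ready={D} → run D
t=16: ready={D} → run D
t=17: ready={D} → run D
t=18: ready={D} → run D
t=19: ready={D} → run D
t=20: (idle)
t=21: (idle)

completion order = A, C, E, D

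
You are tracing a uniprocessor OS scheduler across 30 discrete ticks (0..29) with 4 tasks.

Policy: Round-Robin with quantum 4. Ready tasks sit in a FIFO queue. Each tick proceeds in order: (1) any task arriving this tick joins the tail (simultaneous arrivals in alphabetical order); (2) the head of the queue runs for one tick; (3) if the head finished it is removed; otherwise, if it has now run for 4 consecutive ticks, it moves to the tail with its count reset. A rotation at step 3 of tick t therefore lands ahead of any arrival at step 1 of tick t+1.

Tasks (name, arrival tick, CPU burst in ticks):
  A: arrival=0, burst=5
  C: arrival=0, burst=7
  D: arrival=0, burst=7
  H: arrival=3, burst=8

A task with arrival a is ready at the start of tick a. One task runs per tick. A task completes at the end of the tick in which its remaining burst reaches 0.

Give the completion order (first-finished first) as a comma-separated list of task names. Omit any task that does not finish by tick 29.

completion order = A, C, D, H

t=0: queue=[A,C,D] q_used=0 → run A
t=1: queue=[A,C,D] q_used=1 → run A
t=2: queue=[A,C,D] q_used=2 → run A
t=3: queue=[A,C,D,H] q_used=3 → run A
t=4: queue=[C,D,H,A] q_used=0 → run C
t=5: queue=[C,D,H,A] q_used=1 → run C
t=6: queue=[C,D,H,A] q_used=2 → run C
t=7: queue=[C,D,H,A] q_used=3 → run C
t=8: queue=[D,H,A,C] q_used=0 → run D
t=9: queue=[D,H,A,C] q_used=1 → run D
t=10: queue=[D,H,A,C] q_used=2 → run D
t=11: queue=[D,H,A,C] q_used=3 → run D
t=12: queue=[H,A,C,D] q_used=0 → run H
t=13: queue=[H,A,C,D] q_used=1 → run H
t=14: queue=[H,A,C,D] q_used=2 → run H
t=15: queue=[H,A,C,D] q_used=3 → run H
t=16: queue=[A,C,D,H] q_used=0 → run A
t=17: queue=[C,D,H] q_used=0 → run C
t=18: queue=[C,D,H] q_used=1 → run C
t=19: queue=[C,D,H] q_used=2 → run C
t=20: queue=[D,H] q_used=0 → run D
t=21: queue=[D,H] q_used=1 → run D
t=22: queue=[D,H] q_used=2 → run D
t=23: queue=[H] q_used=0 → run H
t=24: queue=[H] q_used=1 → run H
t=25: queue=[H] q_used=2 → run H
t=26: queue=[H] q_used=3 → run H
t=27: (idle)
t=28: (idle)
t=29: (idle)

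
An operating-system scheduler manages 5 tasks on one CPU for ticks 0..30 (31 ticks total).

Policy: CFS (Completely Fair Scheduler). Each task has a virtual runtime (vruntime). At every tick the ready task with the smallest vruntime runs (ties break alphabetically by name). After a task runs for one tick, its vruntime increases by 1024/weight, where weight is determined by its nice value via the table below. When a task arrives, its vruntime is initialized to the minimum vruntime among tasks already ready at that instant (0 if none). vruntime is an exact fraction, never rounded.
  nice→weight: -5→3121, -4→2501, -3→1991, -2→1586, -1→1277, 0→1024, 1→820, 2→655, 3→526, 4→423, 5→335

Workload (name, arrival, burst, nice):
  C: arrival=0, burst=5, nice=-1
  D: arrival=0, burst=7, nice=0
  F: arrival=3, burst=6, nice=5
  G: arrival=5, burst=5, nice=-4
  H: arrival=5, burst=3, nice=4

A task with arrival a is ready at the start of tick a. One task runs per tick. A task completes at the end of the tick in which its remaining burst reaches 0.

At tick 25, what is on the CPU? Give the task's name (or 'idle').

t=0: vr[C=0 D=0] → run C
t=1: vr[C=1024/1277 D=0] → run D
t=2: vr[C=1024/1277 D=1] → run C
t=3: vr[C=2048/1277 D=1 F=1] → run D
t=4: vr[C=2048/1277 D=2 F=1] → run F
t=5: vr[C=2048/1277 D=2 F=1359/335 G=2048/1277 H=2048/1277] → run C
t=6: vr[C=3072/1277 D=2 F=1359/335 G=2048/1277 H=2048/1277] → run G
t=7: vr[C=3072/1277 D=2 F=1359/335 G=6429696/3193777 H=2048/1277] → run H
t=8: vr[C=3072/1277 D=2 F=1359/335 G=6429696/3193777 H=2173952/540171] → run D
t=9: vr[C=3072/1277 D=3 F=1359/335 G=6429696/3193777 H=2173952/540171] → run G
t=10: vr[C=3072/1277 D=3 F=1359/335 G=7737344/3193777 H=2173952/540171] → run C
t=11: vr[C=4096/1277 D=3 F=1359/335 G=7737344/3193777 H=2173952/540171] → run G
t=12: vr[C=4096/1277 D=3 F=1359/335 G=9044992/3193777 H=2173952/540171] → run G
t=13: vr[C=4096/1277 D=3 F=1359/335 G=10352640/3193777 H=2173952/540171] → run D
t=14: vr[C=4096/1277 D=4 F=1359/335 G=10352640/3193777 H=2173952/540171] → run C
t=15: vr[D=4 F=1359/335 G=10352640/3193777 H=2173952/540171] → run G
t=16: vr[D=4 F=1359/335 H=2173952/540171] → run D
t=17: vr[D=5 F=1359/335 H=2173952/540171] → run H
t=18: vr[D=5 F=1359/335 H=3481600/540171] → run F
t=19: vr[D=5 F=2383/335 H=3481600/540171] → run D
t=20: vr[D=6 F=2383/335 H=3481600/540171] → run D
t=21: vr[F=2383/335 H=3481600/540171] → run H
t=22: vr[F=2383/335] → run F
t=23: vr[F=3407/335] → run F
t=24: vr[F=4431/335] → run F
t=25: vr[F=1091/67] → run F
t=26: (idle)
t=27: (idle)
t=28: (idle)
t=29: (idle)
t=30: (idle)

running at tick 25 = F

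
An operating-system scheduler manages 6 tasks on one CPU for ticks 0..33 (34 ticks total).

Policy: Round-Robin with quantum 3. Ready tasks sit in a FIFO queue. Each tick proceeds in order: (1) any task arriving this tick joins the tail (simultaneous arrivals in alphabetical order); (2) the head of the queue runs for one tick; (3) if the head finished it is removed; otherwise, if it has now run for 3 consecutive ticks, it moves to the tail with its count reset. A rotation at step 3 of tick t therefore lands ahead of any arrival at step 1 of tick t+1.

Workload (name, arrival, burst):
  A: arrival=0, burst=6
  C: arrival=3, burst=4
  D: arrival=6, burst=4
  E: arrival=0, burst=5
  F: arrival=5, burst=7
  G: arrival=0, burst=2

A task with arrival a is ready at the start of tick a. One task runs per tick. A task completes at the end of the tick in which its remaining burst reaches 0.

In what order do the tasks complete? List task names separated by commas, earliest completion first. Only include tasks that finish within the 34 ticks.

t=0: queue=[A,E,G] q_used=0 → run A
t=1: queue=[A,E,G] q_used=1 → run A
t=2: queue=[A,E,G] q_used=2 → run A
t=3: queue=[E,G,A,C] q_used=0 → run E
t=4: queue=[E,G,A,C] q_used=1 → run E
t=5: queue=[E,G,A,C,F] q_used=2 → run E
t=6: queue=[G,A,C,F,E,D] q_used=0 → run G
t=7: queue=[G,A,C,F,E,D] q_used=1 → run G
t=8: queue=[A,C,F,E,D] q_used=0 → run A
t=9: queue=[A,C,F,E,D] q_used=1 → run A
t=10: queue=[A,C,F,E,D] q_used=2 → run A
t=11: queue=[C,F,E,D] q_used=0 → run C
t=12: queue=[C,F,E,D] q_used=1 → run C
t=13: queue=[C,F,E,D] q_used=2 → run C
t=14: queue=[F,E,D,C] q_used=0 → run F
t=15: queue=[F,E,D,C] q_used=1 → run F
t=16: queue=[F,E,D,C] q_used=2 → run F
t=17: queue=[E,D,C,F] q_used=0 → run E
t=18: queue=[E,D,C,F] q_used=1 → run E
t=19: queue=[D,C,F] q_used=0 → run D
t=20: queue=[D,C,F] q_used=1 → run D
t=21: queue=[D,C,F] q_used=2 → run D
t=22: queue=[C,F,D] q_used=0 → run C
t=23: queue=[F,D] q_used=0 → run F
t=24: queue=[F,D] q_used=1 → run F
t=25: queue=[F,D] q_used=2 → run F
t=26: queue=[D,F] q_used=0 → run D
t=27: queue=[F] q_used=0 → run F
t=28: (idle)
t=29: (idle)
t=30: (idle)
t=31: (idle)
t=32: (idle)
t=33: (idle)

completion order = G, A, E, C, D, F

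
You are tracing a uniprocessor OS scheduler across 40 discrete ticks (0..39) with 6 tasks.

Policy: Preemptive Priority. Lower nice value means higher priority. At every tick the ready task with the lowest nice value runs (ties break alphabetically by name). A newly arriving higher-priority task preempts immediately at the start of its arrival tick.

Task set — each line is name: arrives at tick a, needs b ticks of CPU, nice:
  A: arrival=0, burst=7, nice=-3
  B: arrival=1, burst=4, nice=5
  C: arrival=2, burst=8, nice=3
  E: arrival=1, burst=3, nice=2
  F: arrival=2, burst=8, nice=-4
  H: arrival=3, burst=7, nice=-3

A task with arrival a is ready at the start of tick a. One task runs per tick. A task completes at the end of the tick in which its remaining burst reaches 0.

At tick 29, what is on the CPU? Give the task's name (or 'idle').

t=0: ready={A} → run A
t=1: ready={A,B,E} → run A
t=2: ready={A,B,C,E,F} → run F
t=3: ready={A,B,C,E,F,H} → run F
t=4: ready={A,B,C,E,F,H} → run F
t=5: ready={A,B,C,E,F,H} → run F
t=6: ready={A,B,C,E,F,H} → run F
t=7: ready={A,B,C,E,F,H} → run F
t=8: ready={A,B,C,E,F,H} → run F
t=9: ready={A,B,C,E,F,H} → run F
t=10: ready={A,B,C,E,H} → run A
t=11: ready={A,B,C,E,H} → run A
t=12: ready={A,B,C,E,H} → run A
t=13: ready={A,B,C,E,H} → run A
t=14: ready={A,B,C,E,H} → run A
t=15: ready={B,C,E,H} → run H
t=16: ready={B,C,E,H} → run H
t=17: ready={B,C,E,H} → run H
t=18: ready={B,C,E,H} → run H
t=19: ready={B,C,E,H} → run H
t=20: ready={B,C,E,H} → run H
t=21: ready={B,C,E,H} → run H
t=22: ready={B,C,E} → run E
t=23: ready={B,C,E} → run E
t=24: ready={B,C,E} → run E
t=25: ready={B,C} → run C
t=26: ready={B,C} → run C
t=27: ready={B,C} → run C
t=28: ready={B,C} → run C
t=29: ready={B,C} → run C
t=30: ready={B,C} → run C
t=31: ready={B,C} → run C
t=32: ready={B,C} → run C
t=33: ready={B} → run B
t=34: ready={B} → run B
t=35: ready={B} → run B
t=36: ready={B} → run B
t=37: (idle)
t=38: (idle)
t=39: (idle)

running at tick 29 = C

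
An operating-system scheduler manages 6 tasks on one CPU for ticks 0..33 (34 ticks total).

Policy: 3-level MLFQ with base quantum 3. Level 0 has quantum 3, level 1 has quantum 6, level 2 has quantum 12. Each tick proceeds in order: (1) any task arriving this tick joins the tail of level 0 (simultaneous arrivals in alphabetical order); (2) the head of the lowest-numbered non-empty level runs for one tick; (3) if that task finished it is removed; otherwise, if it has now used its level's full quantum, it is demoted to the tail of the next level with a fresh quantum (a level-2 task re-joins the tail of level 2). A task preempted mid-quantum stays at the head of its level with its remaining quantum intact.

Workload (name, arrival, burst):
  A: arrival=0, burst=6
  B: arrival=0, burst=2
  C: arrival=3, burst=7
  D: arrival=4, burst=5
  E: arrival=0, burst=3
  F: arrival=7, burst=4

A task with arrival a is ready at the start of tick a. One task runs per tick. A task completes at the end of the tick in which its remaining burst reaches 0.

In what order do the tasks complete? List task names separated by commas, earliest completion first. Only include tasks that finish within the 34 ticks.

t=0: L0/L1/L2 = ABE/-/- → run A
t=1: L0/L1/L2 = ABE/-/- → run A
t=2: L0/L1/L2 = ABE/-/- → run A
t=3: L0/L1/L2 = BEC/A/- → run B
t=4: L0/L1/L2 = BECD/A/- → run B
t=5: L0/L1/L2 = ECD/A/- → run E
t=6: L0/L1/L2 = ECD/A/- → run E
t=7: L0/L1/L2 = ECDF/A/- → run E
t=8: L0/L1/L2 = CDF/A/- → run C
t=9: L0/L1/L2 = CDF/A/- → run C
t=10: L0/L1/L2 = CDF/A/- → run C
t=11: L0/L1/L2 = DF/AC/- → run D
t=12: L0/L1/L2 = DF/AC/- → run D
t=13: L0/L1/L2 = DF/AC/- → run D
t=14: L0/L1/L2 = F/ACD/- → run F
t=15: L0/L1/L2 = F/ACD/- → run F
t=16: L0/L1/L2 = F/ACD/- → run F
t=17: L0/L1/L2 = -/ACDF/- → run A
t=18: L0/L1/L2 = -/ACDF/- → run A
t=19: L0/L1/L2 = -/ACDF/- → run A
t=20: L0/L1/L2 = -/CDF/- → run C
t=21: L0/L1/L2 = -/CDF/- → run C
t=22: L0/L1/L2 = -/CDF/- → run C
t=23: L0/L1/L2 = -/CDF/- → run C
t=24: L0/L1/L2 = -/DF/- → run D
t=25: L0/L1/L2 = -/DF/- → run D
t=26: L0/L1/L2 = -/F/- → run F
t=27: (idle)
t=28: (idle)
t=29: (idle)
t=30: (idle)
t=31: (idle)
t=32: (idle)
t=33: (idle)

completion order = B, E, A, C, D, F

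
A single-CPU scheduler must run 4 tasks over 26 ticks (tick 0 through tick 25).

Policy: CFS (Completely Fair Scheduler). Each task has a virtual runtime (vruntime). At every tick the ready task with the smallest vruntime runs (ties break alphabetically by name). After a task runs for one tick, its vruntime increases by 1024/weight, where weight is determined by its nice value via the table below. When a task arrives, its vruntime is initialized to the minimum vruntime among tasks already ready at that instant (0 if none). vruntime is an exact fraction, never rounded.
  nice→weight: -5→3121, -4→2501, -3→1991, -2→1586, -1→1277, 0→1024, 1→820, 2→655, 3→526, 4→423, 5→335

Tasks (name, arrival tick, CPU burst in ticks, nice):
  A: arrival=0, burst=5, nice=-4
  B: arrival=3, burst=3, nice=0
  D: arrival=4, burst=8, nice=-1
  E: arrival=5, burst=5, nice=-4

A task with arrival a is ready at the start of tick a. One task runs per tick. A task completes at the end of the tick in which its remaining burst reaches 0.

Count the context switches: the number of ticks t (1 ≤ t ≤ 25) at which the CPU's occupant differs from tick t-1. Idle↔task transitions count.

t=0: vr[A=0] → run A
t=1: vr[A=1024/2501] → run A
t=2: vr[A=2048/2501] → run A
t=3: vr[A=3072/2501 B=3072/2501] → run A
t=4: vr[A=4096/2501 B=3072/2501 D=3072/2501] → run B
t=5: vr[A=4096/2501 B=5573/2501 D=3072/2501 E=3072/2501] → run D
t=6: vr[A=4096/2501 B=5573/2501 D=6483968/3193777 E=3072/2501] → run E
t=7: vr[A=4096/2501 B=5573/2501 D=6483968/3193777 E=4096/2501] → run A
t=8: vr[B=5573/2501 D=6483968/3193777 E=4096/2501] → run E
t=9: vr[B=5573/2501 D=6483968/3193777 E=5120/2501] → run D
t=10: vr[B=5573/2501 D=9044992/3193777 E=5120/2501] → run E
t=11: vr[B=5573/2501 D=9044992/3193777 E=6144/2501] → run B
t=12: vr[B=8074/2501 D=9044992/3193777 E=6144/2501] → run E
t=13: vr[B=8074/2501 D=9044992/3193777 E=7168/2501] → run D
t=14: vr[B=8074/2501 D=11606016/3193777 E=7168/2501] → run E
t=15: vr[B=8074/2501 D=11606016/3193777] → run B
t=16: vr[D=11606016/3193777] → run D
t=17: vr[D=14167040/3193777] → run D
t=18: vr[D=16728064/3193777] → run D
t=19: vr[D=19289088/3193777] → run D
t=20: vr[D=21850112/3193777] → run D
t=21: (idle)
t=22: (idle)
t=23: (idle)
t=24: (idle)
t=25: (idle)

context switches = 14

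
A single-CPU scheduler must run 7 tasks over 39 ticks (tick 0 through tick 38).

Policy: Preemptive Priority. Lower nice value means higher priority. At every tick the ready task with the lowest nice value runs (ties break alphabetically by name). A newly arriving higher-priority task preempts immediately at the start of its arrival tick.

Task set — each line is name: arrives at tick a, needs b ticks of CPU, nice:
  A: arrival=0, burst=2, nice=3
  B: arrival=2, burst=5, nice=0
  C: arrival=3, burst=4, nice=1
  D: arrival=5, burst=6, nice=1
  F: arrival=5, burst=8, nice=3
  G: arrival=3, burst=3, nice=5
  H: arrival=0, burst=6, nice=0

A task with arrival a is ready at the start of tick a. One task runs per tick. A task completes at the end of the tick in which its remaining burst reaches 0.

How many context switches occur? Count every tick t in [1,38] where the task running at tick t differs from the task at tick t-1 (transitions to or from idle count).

t=0: ready={A,H} → run H
t=1: ready={A,H} → run H
t=2: ready={A,B,H} → run B
t=3: ready={A,B,C,G,H} → run B
t=4: ready={A,B,C,G,H} → run B
t=5: ready={A,B,C,D,F,G,H} → run B
t=6: ready={A,B,C,D,F,G,H} → run B
t=7: ready={A,C,D,F,G,H} → run H
t=8: ready={A,C,D,F,G,H} → run H
t=9: ready={A,C,D,F,G,H} → run H
t=10: ready={A,C,D,F,G,H} → run H
t=11: ready={A,C,D,F,G} → run C
t=12: ready={A,C,D,F,G} → run C
t=13: ready={A,C,D,F,G} → run C
t=14: ready={A,C,D,F,G} → run C
t=15: ready={A,D,F,G} → run D
t=16: ready={A,D,F,G} → run D
t=17: ready={A,D,F,G} → run D
t=18: ready={A,D,F,G} → run D
t=19: ready={A,D,F,G} → run D
t=20: ready={A,D,F,G} → run D
t=21: ready={A,F,G} → run A
t=22: ready={A,F,G} → run A
t=23: ready={F,G} → run F
t=24: ready={F,G} → run F
t=25: ready={F,G} → run F
t=26: ready={F,G} → run F
t=27: ready={F,G} → run F
t=28: ready={F,G} → run F
t=29: ready={F,G} → run F
t=30: ready={F,G} → run F
t=31: ready={G} → run G
t=32: ready={G} → run G
t=33: ready={G} → run G
t=34: (idle)
t=35: (idle)
t=36: (idle)
t=37: (idle)
t=38: (idle)

context switches = 8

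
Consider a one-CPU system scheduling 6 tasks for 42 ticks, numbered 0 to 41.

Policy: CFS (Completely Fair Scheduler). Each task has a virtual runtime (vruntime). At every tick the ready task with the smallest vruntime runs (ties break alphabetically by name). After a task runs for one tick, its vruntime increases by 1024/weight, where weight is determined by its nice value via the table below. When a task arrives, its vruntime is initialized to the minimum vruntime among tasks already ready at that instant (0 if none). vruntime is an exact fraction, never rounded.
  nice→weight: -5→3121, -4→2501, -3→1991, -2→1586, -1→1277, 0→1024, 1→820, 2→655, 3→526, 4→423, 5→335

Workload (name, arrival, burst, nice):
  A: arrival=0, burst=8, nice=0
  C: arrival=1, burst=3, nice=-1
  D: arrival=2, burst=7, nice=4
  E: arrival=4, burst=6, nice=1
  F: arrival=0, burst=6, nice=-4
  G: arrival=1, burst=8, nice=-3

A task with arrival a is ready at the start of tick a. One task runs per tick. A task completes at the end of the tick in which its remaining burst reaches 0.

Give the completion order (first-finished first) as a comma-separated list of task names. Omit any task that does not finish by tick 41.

completion order = C, F, G, E, A, D

t=0: vr[A=0 F=0] → run A
t=1: vr[A=1 C=0 F=0 G=0] → run C
t=2: vr[A=1 C=1024/1277 D=0 F=0 G=0] → run D
t=3: vr[A=1 C=1024/1277 D=1024/423 F=0 G=0] → run F
t=4: vr[A=1 C=1024/1277 D=1024/423 E=0 F=1024/2501 G=0] → run E
t=5: vr[A=1 C=1024/1277 D=1024/423 E=256/205 F=1024/2501 G=0] → run G
t=6: vr[A=1 C=1024/1277 D=1024/423 E=256/205 F=1024/2501 G=1024/1991] → run F
t=7: vr[A=1 C=1024/1277 D=1024/423 E=256/205 F=2048/2501 G=1024/1991] → run G
t=8: vr[A=1 C=1024/1277 D=1024/423 E=256/205 F=2048/2501 G=2048/1991] → run C
t=9: vr[A=1 C=2048/1277 D=1024/423 E=256/205 F=2048/2501 G=2048/1991] → run F
t=10: vr[A=1 C=2048/1277 D=1024/423 E=256/205 F=3072/2501 G=2048/1991] → run A
t=11: vr[A=2 C=2048/1277 D=1024/423 E=256/205 F=3072/2501 G=2048/1991] → run G
t=12: vr[A=2 C=2048/1277 D=1024/423 E=256/205 F=3072/2501 G=3072/1991] → run F
t=13: vr[A=2 C=2048/1277 D=1024/423 E=256/205 F=4096/2501 G=3072/1991] → run E
t=14: vr[A=2 C=2048/1277 D=1024/423 E=512/205 F=4096/2501 G=3072/1991] → run G
t=15: vr[A=2 C=2048/1277 D=1024/423 E=512/205 F=4096/2501 G=4096/1991] → run C
t=16: vr[A=2 D=1024/423 E=512/205 F=4096/2501 G=4096/1991] → run F
t=17: vr[A=2 D=1024/423 E=512/205 F=5120/2501 G=4096/1991] → run A
t=18: vr[A=3 D=1024/423 E=512/205 F=5120/2501 G=4096/1991] → run F
t=19: vr[A=3 D=1024/423 E=512/205 G=4096/1991] → run G
t=20: vr[A=3 D=1024/423 E=512/205 G=5120/1991] → run D
t=21: vr[A=3 D=2048/423 E=512/205 G=5120/1991] → run E
t=22: vr[A=3 D=2048/423 E=768/205 G=5120/1991] → run G
t=23: vr[A=3 D=2048/423 E=768/205 G=6144/1991] → run A
t=24: vr[A=4 D=2048/423 E=768/205 G=6144/1991] → run G
t=25: vr[A=4 D=2048/423 E=768/205 G=7168/1991] → run G
t=26: vr[A=4 D=2048/423 E=768/205] → run E
t=27: vr[A=4 D=2048/423 E=1024/205] → run A
t=28: vr[A=5 D=2048/423 E=1024/205] → run D
t=29: vr[A=5 D=1024/141 E=1024/205] → run E
t=30: vr[A=5 D=1024/141 E=256/41] → run A
t=31: vr[A=6 D=1024/141 E=256/41] → run A
t=32: vr[A=7 D=1024/141 E=256/41] → run E
t=33: vr[A=7 D=1024/141] → run A
t=34: vr[D=1024/141] → run D
t=35: vr[D=4096/423] → run D
t=36: vr[D=5120/423] → run D
t=37: vr[D=2048/141] → run D
t=38: (idle)
t=39: (idle)
t=40: (idle)
t=41: (idle)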